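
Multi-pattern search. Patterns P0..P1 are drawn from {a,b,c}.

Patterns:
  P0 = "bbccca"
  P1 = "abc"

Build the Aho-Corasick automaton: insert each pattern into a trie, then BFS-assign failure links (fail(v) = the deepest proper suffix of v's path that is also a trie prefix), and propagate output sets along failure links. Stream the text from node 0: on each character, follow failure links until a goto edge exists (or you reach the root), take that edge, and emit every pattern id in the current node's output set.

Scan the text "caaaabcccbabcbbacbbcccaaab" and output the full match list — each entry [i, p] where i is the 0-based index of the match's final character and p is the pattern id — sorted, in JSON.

Build automaton:
Trie (insert patterns):
  n0 'ε': a→7 b→1
  n1 'b': b→2
  n2 'bb': c→3
  n3 'bbc': c→4
  n4 'bbcc': c→5
  n5 'bbccc': a→6
  n6 'bbccca': ·  ←P0
  n7 'a': b→8
  n8 'ab': c→9
  n9 'abc': ·  ←P1

BFS fail/out derivation:
  fail(1) 'b': from fail(0)=0 chase 'b': 0 ⇒ 0;  out=∅∪out(0)=∅
  fail(7) 'a': from fail(0)=0 chase 'a': 0 ⇒ 0;  out=∅∪out(0)=∅
  fail(2) 'bb': from fail(1)=0 chase 'b': 0 ⇒ 1;  out=∅∪out(1)=∅
  fail(8) 'ab': from fail(7)=0 chase 'b': 0 ⇒ 1;  out=∅∪out(1)=∅
  fail(3) 'bbc': from fail(2)=1 chase 'c': 1→0 ⇒ 0;  out=∅∪out(0)=∅
  fail(9) 'abc': from fail(8)=1 chase 'c': 1→0 ⇒ 0;  out={1}∪out(0)={1}
  fail(4) 'bbcc': from fail(3)=0 chase 'c': 0 ⇒ 0;  out=∅∪out(0)=∅
  fail(5) 'bbccc': from fail(4)=0 chase 'c': 0 ⇒ 0;  out=∅∪out(0)=∅
  fail(6) 'bbccca': from fail(5)=0 chase 'a': 0 ⇒ 7;  out={0}∪out(7)={0}

Scan:
i=0 'c': node 0→0
i=1 'a': node 0→7
i=2 'a': node 7→7 (via fail)
i=3 'a': node 7→7 (via fail)
i=4 'a': node 7→7 (via fail)
i=5 'b': node 7→8
i=6 'c': node 8→9  ** P1@[4:6]
i=7 'c': node 9→0 (via fail)
i=8 'c': node 0→0
i=9 'b': node 0→1
i=10 'a': node 1→7 (via fail)
i=11 'b': node 7→8
i=12 'c': node 8→9  ** P1@[10:12]
i=13 'b': node 9→1 (via fail)
i=14 'b': node 1→2
i=15 'a': node 2→7 (via fail)
i=16 'c': node 7→0 (via fail)
i=17 'b': node 0→1
i=18 'b': node 1→2
i=19 'c': node 2→3
i=20 'c': node 3→4
i=21 'c': node 4→5
i=22 'a': node 5→6  ** P0@[17:22]
i=23 'a': node 6→7 (via fail)
i=24 'a': node 7→7 (via fail)
i=25 'b': node 7→8

Matches: [[6,1],[12,1],[22,0]]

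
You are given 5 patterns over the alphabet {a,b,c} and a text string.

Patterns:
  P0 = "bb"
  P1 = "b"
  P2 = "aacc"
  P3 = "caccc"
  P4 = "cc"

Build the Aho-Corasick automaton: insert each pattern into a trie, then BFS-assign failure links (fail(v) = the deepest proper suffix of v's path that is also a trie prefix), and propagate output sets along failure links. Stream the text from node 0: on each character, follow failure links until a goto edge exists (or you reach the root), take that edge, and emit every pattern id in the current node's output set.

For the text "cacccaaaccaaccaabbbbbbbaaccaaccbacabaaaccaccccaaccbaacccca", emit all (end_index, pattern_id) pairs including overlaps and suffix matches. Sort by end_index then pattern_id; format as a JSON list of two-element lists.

Build:
Trie (insert patterns):
  0='ε' goto a→3 b→1 c→7
  1='b' goto b→2  ←P1
  2='bb' goto ·  ←P0
  3='a' goto a→4
  4='aa' goto c→5
  5='aac' goto c→6
  6='aacc' goto ·  ←P2
  7='c' goto a→8 c→12
  8='ca' goto c→9
  9='cac' goto c→10
  10='cacc' goto c→11
  11='caccc' goto ·  ←P3
  12='cc' goto ·  ←P4

BFS fail/out derivation:
  fail(1) 'b': from fail(0)=0 chase 'b': 0 ⇒ 0;  out={1}∪out(0)={1}
  fail(3) 'a': from fail(0)=0 chase 'a': 0 ⇒ 0;  out=∅∪out(0)=∅
  fail(7) 'c': from fail(0)=0 chase 'c': 0 ⇒ 0;  out=∅∪out(0)=∅
  fail(2) 'bb': from fail(1)=0 chase 'b': 0 ⇒ 1;  out={0}∪out(1)={0,1}
  fail(4) 'aa': from fail(3)=0 chase 'a': 0 ⇒ 3;  out=∅∪out(3)=∅
  fail(8) 'ca': from fail(7)=0 chase 'a': 0 ⇒ 3;  out=∅∪out(3)=∅
  fail(12) 'cc': from fail(7)=0 chase 'c': 0 ⇒ 7;  out={4}∪out(7)={4}
  fail(5) 'aac': from fail(4)=3 chase 'c': 3→0 ⇒ 7;  out=∅∪out(7)=∅
  fail(9) 'cac': from fail(8)=3 chase 'c': 3→0 ⇒ 7;  out=∅∪out(7)=∅
  fail(6) 'aacc': from fail(5)=7 chase 'c': 7 ⇒ 12;  out={2}∪out(12)={2,4}
  fail(10) 'cacc': from fail(9)=7 chase 'c': 7 ⇒ 12;  out=∅∪out(12)={4}
  fail(11) 'caccc': from fail(10)=12 chase 'c': 12→7 ⇒ 12;  out={3}∪out(12)={3,4}

Text stream:
i=0 'c': node 0→7
i=1 'a': node 7→8
i=2 'c': node 8→9
i=3 'c': node 9→10  ** P4@[2:3]
i=4 'c': node 10→11  ** P3@[0:4],P4@[3:4]
i=5 'a': node 11→8 ·f
i=6 'a': node 8→4 ·f
i=7 'a': node 4→4 ·f
i=8 'c': node 4→5
i=9 'c': node 5→6  ** P2@[6:9],P4@[8:9]
i=10 'a': node 6→8 ·f
i=11 'a': node 8→4 ·f
i=12 'c': node 4→5
i=13 'c': node 5→6  ** P2@[10:13],P4@[12:13]
i=14 'a': node 6→8 ·f
i=15 'a': node 8→4 ·f
i=16 'b': node 4→1 ·f  ** P1@[16:16]
i=17 'b': node 1→2  ** P0@[16:17],P1@[17:17]
i=18 'b': node 2→2 ·f  ** P0@[17:18],P1@[18:18]
i=19 'b': node 2→2 ·f  ** P0@[18:19],P1@[19:19]
i=20 'b': node 2→2 ·f  ** P0@[19:20],P1@[20:20]
i=21 'b': node 2→2 ·f  ** P0@[20:21],P1@[21:21]
i=22 'b': node 2→2 ·f  ** P0@[21:22],P1@[22:22]
i=23 'a': node 2→3 ·f
i=24 'a': node 3→4
i=25 'c': node 4→5
i=26 'c': node 5→6  ** P2@[23:26],P4@[25:26]
i=27 'a': node 6→8 ·f
i=28 'a': node 8→4 ·f
i=29 'c': node 4→5
i=30 'c': node 5→6  ** P2@[27:30],P4@[29:30]
i=31 'b': node 6→1 ·f  ** P1@[31:31]
i=32 'a': node 1→3 ·f
i=33 'c': node 3→7 ·f
i=34 'a': node 7→8
i=35 'b': node 8→1 ·f  ** P1@[35:35]
i=36 'a': node 1→3 ·f
i=37 'a': node 3→4
i=38 'a': node 4→4 ·f
i=39 'c': node 4→5
i=40 'c': node 5→6  ** P2@[37:40],P4@[39:40]
i=41 'a': node 6→8 ·f
i=42 'c': node 8→9
i=43 'c': node 9→10  ** P4@[42:43]
i=44 'c': node 10→11  ** P3@[40:44],P4@[43:44]
i=45 'c': node 11→12 ·f  ** P4@[44:45]
i=46 'a': node 12→8 ·f
i=47 'a': node 8→4 ·f
i=48 'c': node 4→5
i=49 'c': node 5→6  ** P2@[46:49],P4@[48:49]
i=50 'b': node 6→1 ·f  ** P1@[50:50]
i=51 'a': node 1→3 ·f
i=52 'a': node 3→4
i=53 'c': node 4→5
i=54 'c': node 5→6  ** P2@[51:54],P4@[53:54]
i=55 'c': node 6→12 ·f  ** P4@[54:55]
i=56 'c': node 12→12 ·f  ** P4@[55:56]
i=57 'a': node 12→8 ·f

Result: [[3,4],[4,3],[4,4],[9,2],[9,4],[13,2],[13,4],[16,1],[17,0],[17,1],[18,0],[18,1],[19,0],[19,1],[20,0],[20,1],[21,0],[21,1],[22,0],[22,1],[26,2],[26,4],[30,2],[30,4],[31,1],[35,1],[40,2],[40,4],[43,4],[44,3],[44,4],[45,4],[49,2],[49,4],[50,1],[54,2],[54,4],[55,4],[56,4]]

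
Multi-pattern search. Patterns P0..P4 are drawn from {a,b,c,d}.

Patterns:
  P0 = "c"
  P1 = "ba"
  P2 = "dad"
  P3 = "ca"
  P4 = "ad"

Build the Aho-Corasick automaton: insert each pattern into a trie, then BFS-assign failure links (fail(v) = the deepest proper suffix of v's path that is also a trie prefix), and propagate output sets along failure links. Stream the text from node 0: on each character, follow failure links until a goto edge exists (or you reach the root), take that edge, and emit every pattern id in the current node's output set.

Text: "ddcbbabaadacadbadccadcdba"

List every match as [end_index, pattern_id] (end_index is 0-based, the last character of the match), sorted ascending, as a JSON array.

Construct AC machine:
Trie nodes:
  0='ε' goto a→8 b→2 c→1 d→4
  1='c' goto a→7  ←P0
  2='b' goto a→3
  3='ba' goto ·  ←P1
  4='d' goto a→5
  5='da' goto d→6
  6='dad' goto ·  ←P2
  7='ca' goto ·  ←P3
  8='a' goto d→9
  9='ad' goto ·  ←P4

BFS fail/out derivation:
  n1('c'): parent n0 fail=0; on 'c' 0 → fail=0;  out {0}∪∅={0}
  n2('b'): parent n0 fail=0; on 'b' 0 → fail=0;  out ∅∪∅=∅
  n4('d'): parent n0 fail=0; on 'd' 0 → fail=0;  out ∅∪∅=∅
  n8('a'): parent n0 fail=0; on 'a' 0 → fail=0;  out ∅∪∅=∅
  n3('ba'): parent n2 fail=0; on 'a' 0 → fail=8;  out {1}∪∅={1}
  n5('da'): parent n4 fail=0; on 'a' 0 → fail=8;  out ∅∪∅=∅
  n7('ca'): parent n1 fail=0; on 'a' 0 → fail=8;  out {3}∪∅={3}
  n9('ad'): parent n8 fail=0; on 'd' 0 → fail=4;  out {4}∪∅={4}
  n6('dad'): parent n5 fail=8; on 'd' 8 → fail=9;  out {2}∪{4}={2,4}

Scan:
i=0 'd': node 0→4
i=1 'd': node 4→4 (fail-walked)
i=2 'c': node 4→1 (fail-walked)  emit P0@[2:2]
i=3 'b': node 1→2 (fail-walked)
i=4 'b': node 2→2 (fail-walked)
i=5 'a': node 2→3  emit P1@[4:5]
i=6 'b': node 3→2 (fail-walked)
i=7 'a': node 2→3  emit P1@[6:7]
i=8 'a': node 3→8 (fail-walked)
i=9 'd': node 8→9  emit P4@[8:9]
i=10 'a': node 9→5 (fail-walked)
i=11 'c': node 5→1 (fail-walked)  emit P0@[11:11]
i=12 'a': node 1→7  emit P3@[11:12]
i=13 'd': node 7→9 (fail-walked)  emit P4@[12:13]
i=14 'b': node 9→2 (fail-walked)
i=15 'a': node 2→3  emit P1@[14:15]
i=16 'd': node 3→9 (fail-walked)  emit P4@[15:16]
i=17 'c': node 9→1 (fail-walked)  emit P0@[17:17]
i=18 'c': node 1→1 (fail-walked)  emit P0@[18:18]
i=19 'a': node 1→7  emit P3@[18:19]
i=20 'd': node 7→9 (fail-walked)  emit P4@[19:20]
i=21 'c': node 9→1 (fail-walked)  emit P0@[21:21]
i=22 'd': node 1→4 (fail-walked)
i=23 'b': node 4→2 (fail-walked)
i=24 'a': node 2→3  emit P1@[23:24]

Matches: [[2,0],[5,1],[7,1],[9,4],[11,0],[12,3],[13,4],[15,1],[16,4],[17,0],[18,0],[19,3],[20,4],[21,0],[24,1]]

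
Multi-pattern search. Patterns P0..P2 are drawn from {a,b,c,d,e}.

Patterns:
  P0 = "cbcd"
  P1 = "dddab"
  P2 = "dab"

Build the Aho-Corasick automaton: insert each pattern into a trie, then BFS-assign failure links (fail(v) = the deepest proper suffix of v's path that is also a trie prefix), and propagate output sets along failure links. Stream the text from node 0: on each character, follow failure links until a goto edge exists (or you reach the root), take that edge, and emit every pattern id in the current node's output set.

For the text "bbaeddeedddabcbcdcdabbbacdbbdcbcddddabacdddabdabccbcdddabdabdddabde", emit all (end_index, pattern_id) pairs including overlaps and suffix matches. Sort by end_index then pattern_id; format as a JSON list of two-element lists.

Build automaton:
Trie nodes:
  n0 'ε': c→1 d→5
  n1 'c': b→2
  n2 'cb': c→3
  n3 'cbc': d→4
  n4 'cbcd': ·  ←P0
  n5 'd': a→10 d→6
  n6 'dd': d→7
  n7 'ddd': a→8
  n8 'ddda': b→9
  n9 'dddab': ·  ←P1
  n10 'da': b→11
  n11 'dab': ·  ←P2

BFS fail/out derivation:
  n1('c'): parent n0 fail=0; on 'c' 0 → fail=0;  out ∅∪∅=∅
  n5('d'): parent n0 fail=0; on 'd' 0 → fail=0;  out ∅∪∅=∅
  n2('cb'): parent n1 fail=0; on 'b' 0 → fail=0;  out ∅∪∅=∅
  n6('dd'): parent n5 fail=0; on 'd' 0 → fail=5;  out ∅∪∅=∅
  n10('da'): parent n5 fail=0; on 'a' 0 → fail=0;  out ∅∪∅=∅
  n3('cbc'): parent n2 fail=0; on 'c' 0 → fail=1;  out ∅∪∅=∅
  n7('ddd'): parent n6 fail=5; on 'd' 5 → fail=6;  out ∅∪∅=∅
  n11('dab'): parent n10 fail=0; on 'b' 0 → fail=0;  out {2}∪∅={2}
  n4('cbcd'): parent n3 fail=1; on 'd' 1→0 → fail=5;  out {0}∪∅={0}
  n8('ddda'): parent n7 fail=6; on 'a' 6→5 → fail=10;  out ∅∪∅=∅
  n9('dddab'): parent n8 fail=10; on 'b' 10 → fail=11;  out {1}∪{2}={1,2}

Scan:
[0] read 'b'  n0⇒n0
[1] read 'b'  n0⇒n0
[2] read 'a'  n0⇒n0
[3] read 'e'  n0⇒n0
[4] read 'd'  n0⇒n5
[5] read 'd'  n5⇒n6
[6] read 'e'  n6⇒n0 (via fail)
[7] read 'e'  n0⇒n0
[8] read 'd'  n0⇒n5
[9] read 'd'  n5⇒n6
[10] read 'd'  n6⇒n7
[11] read 'a'  n7⇒n8
[12] read 'b'  n8⇒n9  ** P1@[8:12],P2@[10:12]
[13] read 'c'  n9⇒n1 (via fail)
[14] read 'b'  n1⇒n2
[15] read 'c'  n2⇒n3
[16] read 'd'  n3⇒n4  ** P0@[13:16]
[17] read 'c'  n4⇒n1 (via fail)
[18] read 'd'  n1⇒n5 (via fail)
[19] read 'a'  n5⇒n10
[20] read 'b'  n10⇒n11  ** P2@[18:20]
[21] read 'b'  n11⇒n0 (via fail)
[22] read 'b'  n0⇒n0
[23] read 'a'  n0⇒n0
[24] read 'c'  n0⇒n1
[25] read 'd'  n1⇒n5 (via fail)
[26] read 'b'  n5⇒n0 (via fail)
[27] read 'b'  n0⇒n0
[28] read 'd'  n0⇒n5
[29] read 'c'  n5⇒n1 (via fail)
[30] read 'b'  n1⇒n2
[31] read 'c'  n2⇒n3
[32] read 'd'  n3⇒n4  ** P0@[29:32]
[33] read 'd'  n4⇒n6 (via fail)
[34] read 'd'  n6⇒n7
[35] read 'd'  n7⇒n7 (via fail)
[36] read 'a'  n7⇒n8
[37] read 'b'  n8⇒n9  ** P1@[33:37],P2@[35:37]
[38] read 'a'  n9⇒n0 (via fail)
[39] read 'c'  n0⇒n1
[40] read 'd'  n1⇒n5 (via fail)
[41] read 'd'  n5⇒n6
[42] read 'd'  n6⇒n7
[43] read 'a'  n7⇒n8
[44] read 'b'  n8⇒n9  ** P1@[40:44],P2@[42:44]
[45] read 'd'  n9⇒n5 (via fail)
[46] read 'a'  n5⇒n10
[47] read 'b'  n10⇒n11  ** P2@[45:47]
[48] read 'c'  n11⇒n1 (via fail)
[49] read 'c'  n1⇒n1 (via fail)
[50] read 'b'  n1⇒n2
[51] read 'c'  n2⇒n3
[52] read 'd'  n3⇒n4  ** P0@[49:52]
[53] read 'd'  n4⇒n6 (via fail)
[54] read 'd'  n6⇒n7
[55] read 'a'  n7⇒n8
[56] read 'b'  n8⇒n9  ** P1@[52:56],P2@[54:56]
[57] read 'd'  n9⇒n5 (via fail)
[58] read 'a'  n5⇒n10
[59] read 'b'  n10⇒n11  ** P2@[57:59]
[60] read 'd'  n11⇒n5 (via fail)
[61] read 'd'  n5⇒n6
[62] read 'd'  n6⇒n7
[63] read 'a'  n7⇒n8
[64] read 'b'  n8⇒n9  ** P1@[60:64],P2@[62:64]
[65] read 'd'  n9⇒n5 (via fail)
[66] read 'e'  n5⇒n0 (via fail)

Matches: [[12,1],[12,2],[16,0],[20,2],[32,0],[37,1],[37,2],[44,1],[44,2],[47,2],[52,0],[56,1],[56,2],[59,2],[64,1],[64,2]]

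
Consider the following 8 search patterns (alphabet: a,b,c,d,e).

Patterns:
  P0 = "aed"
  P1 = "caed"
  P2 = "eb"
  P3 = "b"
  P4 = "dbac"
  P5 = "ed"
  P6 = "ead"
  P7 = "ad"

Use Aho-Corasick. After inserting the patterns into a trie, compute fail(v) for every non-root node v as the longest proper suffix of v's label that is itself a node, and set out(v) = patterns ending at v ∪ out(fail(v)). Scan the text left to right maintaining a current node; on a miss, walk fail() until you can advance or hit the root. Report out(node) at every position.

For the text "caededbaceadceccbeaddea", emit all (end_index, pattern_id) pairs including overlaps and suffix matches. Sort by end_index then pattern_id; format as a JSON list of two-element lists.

Build:
Trie nodes:
  0='ε' goto a→1 b→10 c→4 d→11 e→8
  1='a' goto d→18 e→2
  2='ae' goto d→3
  3='aed' goto ·  [P0 ends]
  4='c' goto a→5
  5='ca' goto e→6
  6='cae' goto d→7
  7='caed' goto ·  [P1 ends]
  8='e' goto a→16 b→9 d→15
  9='eb' goto ·  [P2 ends]
  10='b' goto ·  [P3 ends]
  11='d' goto b→12
  12='db' goto a→13
  13='dba' goto c→14
  14='dbac' goto ·  [P4 ends]
  15='ed' goto ·  [P5 ends]
  16='ea' goto d→17
  17='ead' goto ·  [P6 ends]
  18='ad' goto ·  [P7 ends]

Failure links (BFS by depth):
  fail(1) 'a': from fail(0)=0 chase 'a': 0 ⇒ 0;  out=∅∪out(0)=∅
  fail(4) 'c': from fail(0)=0 chase 'c': 0 ⇒ 0;  out=∅∪out(0)=∅
  fail(8) 'e': from fail(0)=0 chase 'e': 0 ⇒ 0;  out=∅∪out(0)=∅
  fail(10) 'b': from fail(0)=0 chase 'b': 0 ⇒ 0;  out={3}∪out(0)={3}
  fail(11) 'd': from fail(0)=0 chase 'd': 0 ⇒ 0;  out=∅∪out(0)=∅
  fail(2) 'ae': from fail(1)=0 chase 'e': 0 ⇒ 8;  out=∅∪out(8)=∅
  fail(5) 'ca': from fail(4)=0 chase 'a': 0 ⇒ 1;  out=∅∪out(1)=∅
  fail(9) 'eb': from fail(8)=0 chase 'b': 0 ⇒ 10;  out={2}∪out(10)={2,3}
  fail(12) 'db': from fail(11)=0 chase 'b': 0 ⇒ 10;  out=∅∪out(10)={3}
  fail(15) 'ed': from fail(8)=0 chase 'd': 0 ⇒ 11;  out={5}∪out(11)={5}
  fail(16) 'ea': from fail(8)=0 chase 'a': 0 ⇒ 1;  out=∅∪out(1)=∅
  fail(18) 'ad': from fail(1)=0 chase 'd': 0 ⇒ 11;  out={7}∪out(11)={7}
  fail(3) 'aed': from fail(2)=8 chase 'd': 8 ⇒ 15;  out={0}∪out(15)={0,5}
  fail(6) 'cae': from fail(5)=1 chase 'e': 1 ⇒ 2;  out=∅∪out(2)=∅
  fail(13) 'dba': from fail(12)=10 chase 'a': 10→0 ⇒ 1;  out=∅∪out(1)=∅
  fail(17) 'ead': from fail(16)=1 chase 'd': 1 ⇒ 18;  out={6}∪out(18)={6,7}
  fail(7) 'caed': from fail(6)=2 chase 'd': 2 ⇒ 3;  out={1}∪out(3)={0,1,5}
  fail(14) 'dbac': from fail(13)=1 chase 'c': 1→0 ⇒ 4;  out={4}∪out(4)={4}

Run:
[0] read 'c'  n0⇒n4
[1] read 'a'  n4⇒n5
[2] read 'e'  n5⇒n6
[3] read 'd'  n6⇒n7  emit P0@[1:3],P1@[0:3],P5@[2:3]
[4] read 'e'  n7⇒n8 (fail-walked)
[5] read 'd'  n8⇒n15  emit P5@[4:5]
[6] read 'b'  n15⇒n12 (fail-walked)  emit P3@[6:6]
[7] read 'a'  n12⇒n13
[8] read 'c'  n13⇒n14  emit P4@[5:8]
[9] read 'e'  n14⇒n8 (fail-walked)
[10] read 'a'  n8⇒n16
[11] read 'd'  n16⇒n17  emit P6@[9:11],P7@[10:11]
[12] read 'c'  n17⇒n4 (fail-walked)
[13] read 'e'  n4⇒n8 (fail-walked)
[14] read 'c'  n8⇒n4 (fail-walked)
[15] read 'c'  n4⇒n4 (fail-walked)
[16] read 'b'  n4⇒n10 (fail-walked)  emit P3@[16:16]
[17] read 'e'  n10⇒n8 (fail-walked)
[18] read 'a'  n8⇒n16
[19] read 'd'  n16⇒n17  emit P6@[17:19],P7@[18:19]
[20] read 'd'  n17⇒n11 (fail-walked)
[21] read 'e'  n11⇒n8 (fail-walked)
[22] read 'a'  n8⇒n16

All matches (sorted): [[3,0],[3,1],[3,5],[5,5],[6,3],[8,4],[11,6],[11,7],[16,3],[19,6],[19,7]]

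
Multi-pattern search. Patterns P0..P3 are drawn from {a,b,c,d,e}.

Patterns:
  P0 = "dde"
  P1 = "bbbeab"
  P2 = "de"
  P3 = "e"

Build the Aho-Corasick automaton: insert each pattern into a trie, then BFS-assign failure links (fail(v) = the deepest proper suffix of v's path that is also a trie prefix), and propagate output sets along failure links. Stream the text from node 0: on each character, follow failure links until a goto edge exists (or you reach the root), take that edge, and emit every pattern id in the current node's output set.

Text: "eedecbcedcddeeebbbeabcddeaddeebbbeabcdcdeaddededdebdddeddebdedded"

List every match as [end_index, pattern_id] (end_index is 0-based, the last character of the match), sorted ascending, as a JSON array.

Construct AC machine:
Trie nodes:
  0='ε' goto b→4 d→1 e→11
  1='d' goto d→2 e→10
  2='dd' goto e→3
  3='dde' goto ·  [P0 ends]
  4='b' goto b→5
  5='bb' goto b→6
  6='bbb' goto e→7
  7='bbbe' goto a→8
  8='bbbea' goto b→9
  9='bbbeab' goto ·  [P1 ends]
  10='de' goto ·  [P2 ends]
  11='e' goto ·  [P3 ends]

BFS fail/out derivation:
  fail(1) 'd': from fail(0)=0 chase 'd': 0 ⇒ 0;  out=∅∪out(0)=∅
  fail(4) 'b': from fail(0)=0 chase 'b': 0 ⇒ 0;  out=∅∪out(0)=∅
  fail(11) 'e': from fail(0)=0 chase 'e': 0 ⇒ 0;  out={3}∪out(0)={3}
  fail(2) 'dd': from fail(1)=0 chase 'd': 0 ⇒ 1;  out=∅∪out(1)=∅
  fail(5) 'bb': from fail(4)=0 chase 'b': 0 ⇒ 4;  out=∅∪out(4)=∅
  fail(10) 'de': from fail(1)=0 chase 'e': 0 ⇒ 11;  out={2}∪out(11)={2,3}
  fail(3) 'dde': from fail(2)=1 chase 'e': 1 ⇒ 10;  out={0}∪out(10)={0,2,3}
  fail(6) 'bbb': from fail(5)=4 chase 'b': 4 ⇒ 5;  out=∅∪out(5)=∅
  fail(7) 'bbbe': from fail(6)=5 chase 'e': 5→4→0 ⇒ 11;  out=∅∪out(11)={3}
  fail(8) 'bbbea': from fail(7)=11 chase 'a': 11→0 ⇒ 0;  out=∅∪out(0)=∅
  fail(9) 'bbbeab': from fail(8)=0 chase 'b': 0 ⇒ 4;  out={1}∪out(4)={1}

Scan:
[0] read 'e'  n0⇒n11  → match P3@[0:0]
[1] read 'e'  n11⇒n11 (via fail)  → match P3@[1:1]
[2] read 'd'  n11⇒n1 (via fail)
[3] read 'e'  n1⇒n10  → match P2@[2:3],P3@[3:3]
[4] read 'c'  n10⇒n0 (via fail)
[5] read 'b'  n0⇒n4
[6] read 'c'  n4⇒n0 (via fail)
[7] read 'e'  n0⇒n11  → match P3@[7:7]
[8] read 'd'  n11⇒n1 (via fail)
[9] read 'c'  n1⇒n0 (via fail)
[10] read 'd'  n0⇒n1
[11] read 'd'  n1⇒n2
[12] read 'e'  n2⇒n3  → match P0@[10:12],P2@[11:12],P3@[12:12]
[13] read 'e'  n3⇒n11 (via fail)  → match P3@[13:13]
[14] read 'e'  n11⇒n11 (via fail)  → match P3@[14:14]
[15] read 'b'  n11⇒n4 (via fail)
[16] read 'b'  n4⇒n5
[17] read 'b'  n5⇒n6
[18] read 'e'  n6⇒n7  → match P3@[18:18]
[19] read 'a'  n7⇒n8
[20] read 'b'  n8⇒n9  → match P1@[15:20]
[21] read 'c'  n9⇒n0 (via fail)
[22] read 'd'  n0⇒n1
[23] read 'd'  n1⇒n2
[24] read 'e'  n2⇒n3  → match P0@[22:24],P2@[23:24],P3@[24:24]
[25] read 'a'  n3⇒n0 (via fail)
[26] read 'd'  n0⇒n1
[27] read 'd'  n1⇒n2
[28] read 'e'  n2⇒n3  → match P0@[26:28],P2@[27:28],P3@[28:28]
[29] read 'e'  n3⇒n11 (via fail)  → match P3@[29:29]
[30] read 'b'  n11⇒n4 (via fail)
[31] read 'b'  n4⇒n5
[32] read 'b'  n5⇒n6
[33] read 'e'  n6⇒n7  → match P3@[33:33]
[34] read 'a'  n7⇒n8
[35] read 'b'  n8⇒n9  → match P1@[30:35]
[36] read 'c'  n9⇒n0 (via fail)
[37] read 'd'  n0⇒n1
[38] read 'c'  n1⇒n0 (via fail)
[39] read 'd'  n0⇒n1
[40] read 'e'  n1⇒n10  → match P2@[39:40],P3@[40:40]
[41] read 'a'  n10⇒n0 (via fail)
[42] read 'd'  n0⇒n1
[43] read 'd'  n1⇒n2
[44] read 'e'  n2⇒n3  → match P0@[42:44],P2@[43:44],P3@[44:44]
[45] read 'd'  n3⇒n1 (via fail)
[46] read 'e'  n1⇒n10  → match P2@[45:46],P3@[46:46]
[47] read 'd'  n10⇒n1 (via fail)
[48] read 'd'  n1⇒n2
[49] read 'e'  n2⇒n3  → match P0@[47:49],P2@[48:49],P3@[49:49]
[50] read 'b'  n3⇒n4 (via fail)
[51] read 'd'  n4⇒n1 (via fail)
[52] read 'd'  n1⇒n2
[53] read 'd'  n2⇒n2 (via fail)
[54] read 'e'  n2⇒n3  → match P0@[52:54],P2@[53:54],P3@[54:54]
[55] read 'd'  n3⇒n1 (via fail)
[56] read 'd'  n1⇒n2
[57] read 'e'  n2⇒n3  → match P0@[55:57],P2@[56:57],P3@[57:57]
[58] read 'b'  n3⇒n4 (via fail)
[59] read 'd'  n4⇒n1 (via fail)
[60] read 'e'  n1⇒n10  → match P2@[59:60],P3@[60:60]
[61] read 'd'  n10⇒n1 (via fail)
[62] read 'd'  n1⇒n2
[63] read 'e'  n2⇒n3  → match P0@[61:63],P2@[62:63],P3@[63:63]
[64] read 'd'  n3⇒n1 (via fail)

All matches (sorted): [[0,3],[1,3],[3,2],[3,3],[7,3],[12,0],[12,2],[12,3],[13,3],[14,3],[18,3],[20,1],[24,0],[24,2],[24,3],[28,0],[28,2],[28,3],[29,3],[33,3],[35,1],[40,2],[40,3],[44,0],[44,2],[44,3],[46,2],[46,3],[49,0],[49,2],[49,3],[54,0],[54,2],[54,3],[57,0],[57,2],[57,3],[60,2],[60,3],[63,0],[63,2],[63,3]]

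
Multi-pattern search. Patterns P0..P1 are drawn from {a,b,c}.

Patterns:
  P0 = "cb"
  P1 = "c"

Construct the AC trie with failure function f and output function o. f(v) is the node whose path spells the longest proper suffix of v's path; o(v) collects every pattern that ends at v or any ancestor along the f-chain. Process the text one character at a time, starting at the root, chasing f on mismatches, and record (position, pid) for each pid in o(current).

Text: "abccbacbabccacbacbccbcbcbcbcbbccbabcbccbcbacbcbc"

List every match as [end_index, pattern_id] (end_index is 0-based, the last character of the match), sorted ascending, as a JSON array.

Build automaton:
Trie nodes:
  0='ε' goto c→1
  1='c' goto b→2  ←P1
  2='cb' goto ·  ←P0

BFS fail/out derivation:
  fail(1) 'c': from fail(0)=0 chase 'c': 0 ⇒ 0;  out={1}∪out(0)={1}
  fail(2) 'cb': from fail(1)=0 chase 'b': 0 ⇒ 0;  out={0}∪out(0)={0}

Run:
i=0 'a': node 0→0
i=1 'b': node 0→0
i=2 'c': node 0→1  → match P1@[2:2]
i=3 'c': node 1→1 ·f  → match P1@[3:3]
i=4 'b': node 1→2  → match P0@[3:4]
i=5 'a': node 2→0 ·f
i=6 'c': node 0→1  → match P1@[6:6]
i=7 'b': node 1→2  → match P0@[6:7]
i=8 'a': node 2→0 ·f
i=9 'b': node 0→0
i=10 'c': node 0→1  → match P1@[10:10]
i=11 'c': node 1→1 ·f  → match P1@[11:11]
i=12 'a': node 1→0 ·f
i=13 'c': node 0→1  → match P1@[13:13]
i=14 'b': node 1→2  → match P0@[13:14]
i=15 'a': node 2→0 ·f
i=16 'c': node 0→1  → match P1@[16:16]
i=17 'b': node 1→2  → match P0@[16:17]
i=18 'c': node 2→1 ·f  → match P1@[18:18]
i=19 'c': node 1→1 ·f  → match P1@[19:19]
i=20 'b': node 1→2  → match P0@[19:20]
i=21 'c': node 2→1 ·f  → match P1@[21:21]
i=22 'b': node 1→2  → match P0@[21:22]
i=23 'c': node 2→1 ·f  → match P1@[23:23]
i=24 'b': node 1→2  → match P0@[23:24]
i=25 'c': node 2→1 ·f  → match P1@[25:25]
i=26 'b': node 1→2  → match P0@[25:26]
i=27 'c': node 2→1 ·f  → match P1@[27:27]
i=28 'b': node 1→2  → match P0@[27:28]
i=29 'b': node 2→0 ·f
i=30 'c': node 0→1  → match P1@[30:30]
i=31 'c': node 1→1 ·f  → match P1@[31:31]
i=32 'b': node 1→2  → match P0@[31:32]
i=33 'a': node 2→0 ·f
i=34 'b': node 0→0
i=35 'c': node 0→1  → match P1@[35:35]
i=36 'b': node 1→2  → match P0@[35:36]
i=37 'c': node 2→1 ·f  → match P1@[37:37]
i=38 'c': node 1→1 ·f  → match P1@[38:38]
i=39 'b': node 1→2  → match P0@[38:39]
i=40 'c': node 2→1 ·f  → match P1@[40:40]
i=41 'b': node 1→2  → match P0@[40:41]
i=42 'a': node 2→0 ·f
i=43 'c': node 0→1  → match P1@[43:43]
i=44 'b': node 1→2  → match P0@[43:44]
i=45 'c': node 2→1 ·f  → match P1@[45:45]
i=46 'b': node 1→2  → match P0@[45:46]
i=47 'c': node 2→1 ·f  → match P1@[47:47]

Result: [[2,1],[3,1],[4,0],[6,1],[7,0],[10,1],[11,1],[13,1],[14,0],[16,1],[17,0],[18,1],[19,1],[20,0],[21,1],[22,0],[23,1],[24,0],[25,1],[26,0],[27,1],[28,0],[30,1],[31,1],[32,0],[35,1],[36,0],[37,1],[38,1],[39,0],[40,1],[41,0],[43,1],[44,0],[45,1],[46,0],[47,1]]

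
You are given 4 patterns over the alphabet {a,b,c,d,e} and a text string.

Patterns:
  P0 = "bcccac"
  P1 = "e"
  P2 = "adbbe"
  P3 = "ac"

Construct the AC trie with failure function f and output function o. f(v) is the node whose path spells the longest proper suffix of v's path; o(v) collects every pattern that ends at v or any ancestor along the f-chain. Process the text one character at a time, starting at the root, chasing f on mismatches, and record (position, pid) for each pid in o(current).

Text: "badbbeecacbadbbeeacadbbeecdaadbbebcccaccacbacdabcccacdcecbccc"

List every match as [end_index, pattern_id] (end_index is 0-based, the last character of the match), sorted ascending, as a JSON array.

Construct AC machine:
Trie nodes:
  0='ε' goto a→8 b→1 e→7
  1='b' goto c→2
  2='bc' goto c→3
  3='bcc' goto c→4
  4='bccc' goto a→5
  5='bccca' goto c→6
  6='bcccac' goto ·  [P0 ends]
  7='e' goto ·  [P1 ends]
  8='a' goto c→13 d→9
  9='ad' goto b→10
  10='adb' goto b→11
  11='adbb' goto e→12
  12='adbbe' goto ·  [P2 ends]
  13='ac' goto ·  [P3 ends]

Failure links (BFS by depth):
  fail(1) 'b': from fail(0)=0 chase 'b': 0 ⇒ 0;  out=∅∪out(0)=∅
  fail(7) 'e': from fail(0)=0 chase 'e': 0 ⇒ 0;  out={1}∪out(0)={1}
  fail(8) 'a': from fail(0)=0 chase 'a': 0 ⇒ 0;  out=∅∪out(0)=∅
  fail(2) 'bc': from fail(1)=0 chase 'c': 0 ⇒ 0;  out=∅∪out(0)=∅
  fail(9) 'ad': from fail(8)=0 chase 'd': 0 ⇒ 0;  out=∅∪out(0)=∅
  fail(13) 'ac': from fail(8)=0 chase 'c': 0 ⇒ 0;  out={3}∪out(0)={3}
  fail(3) 'bcc': from fail(2)=0 chase 'c': 0 ⇒ 0;  out=∅∪out(0)=∅
  fail(10) 'adb': from fail(9)=0 chase 'b': 0 ⇒ 1;  out=∅∪out(1)=∅
  fail(4) 'bccc': from fail(3)=0 chase 'c': 0 ⇒ 0;  out=∅∪out(0)=∅
  fail(11) 'adbb': from fail(10)=1 chase 'b': 1→0 ⇒ 1;  out=∅∪out(1)=∅
  fail(5) 'bccca': from fail(4)=0 chase 'a': 0 ⇒ 8;  out=∅∪out(8)=∅
  fail(12) 'adbbe': from fail(11)=1 chase 'e': 1→0 ⇒ 7;  out={2}∪out(7)={1,2}
  fail(6) 'bcccac': from fail(5)=8 chase 'c': 8 ⇒ 13;  out={0}∪out(13)={0,3}

Text stream:
pos 0 'b': at 1
pos 1 'a': at 8 ·f
pos 2 'd': at 9
pos 3 'b': at 10
pos 4 'b': at 11
pos 5 'e': at 12  ** P1@[5:5],P2@[1:5]
pos 6 'e': at 7 ·f  ** P1@[6:6]
pos 7 'c': at 0 ·f
pos 8 'a': at 8
pos 9 'c': at 13  ** P3@[8:9]
pos 10 'b': at 1 ·f
pos 11 'a': at 8 ·f
pos 12 'd': at 9
pos 13 'b': at 10
pos 14 'b': at 11
pos 15 'e': at 12  ** P1@[15:15],P2@[11:15]
pos 16 'e': at 7 ·f  ** P1@[16:16]
pos 17 'a': at 8 ·f
pos 18 'c': at 13  ** P3@[17:18]
pos 19 'a': at 8 ·f
pos 20 'd': at 9
pos 21 'b': at 10
pos 22 'b': at 11
pos 23 'e': at 12  ** P1@[23:23],P2@[19:23]
pos 24 'e': at 7 ·f  ** P1@[24:24]
pos 25 'c': at 0 ·f
pos 26 'd': at 0
pos 27 'a': at 8
pos 28 'a': at 8 ·f
pos 29 'd': at 9
pos 30 'b': at 10
pos 31 'b': at 11
pos 32 'e': at 12  ** P1@[32:32],P2@[28:32]
pos 33 'b': at 1 ·f
pos 34 'c': at 2
pos 35 'c': at 3
pos 36 'c': at 4
pos 37 'a': at 5
pos 38 'c': at 6  ** P0@[33:38],P3@[37:38]
pos 39 'c': at 0 ·f
pos 40 'a': at 8
pos 41 'c': at 13  ** P3@[40:41]
pos 42 'b': at 1 ·f
pos 43 'a': at 8 ·f
pos 44 'c': at 13  ** P3@[43:44]
pos 45 'd': at 0 ·f
pos 46 'a': at 8
pos 47 'b': at 1 ·f
pos 48 'c': at 2
pos 49 'c': at 3
pos 50 'c': at 4
pos 51 'a': at 5
pos 52 'c': at 6  ** P0@[47:52],P3@[51:52]
pos 53 'd': at 0 ·f
pos 54 'c': at 0
pos 55 'e': at 7  ** P1@[55:55]
pos 56 'c': at 0 ·f
pos 57 'b': at 1
pos 58 'c': at 2
pos 59 'c': at 3
pos 60 'c': at 4

Result: [[5,1],[5,2],[6,1],[9,3],[15,1],[15,2],[16,1],[18,3],[23,1],[23,2],[24,1],[32,1],[32,2],[38,0],[38,3],[41,3],[44,3],[52,0],[52,3],[55,1]]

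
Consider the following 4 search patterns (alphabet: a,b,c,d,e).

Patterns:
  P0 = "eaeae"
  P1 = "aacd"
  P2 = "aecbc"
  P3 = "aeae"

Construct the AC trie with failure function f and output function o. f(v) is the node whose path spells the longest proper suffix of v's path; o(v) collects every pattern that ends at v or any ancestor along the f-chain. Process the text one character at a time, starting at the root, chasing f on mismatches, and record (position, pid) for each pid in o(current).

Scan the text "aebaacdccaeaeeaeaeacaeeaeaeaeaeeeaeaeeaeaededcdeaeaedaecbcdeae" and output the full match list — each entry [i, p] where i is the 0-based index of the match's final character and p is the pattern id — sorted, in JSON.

Build:
Trie (insert patterns):
  0='ε' goto a→6 e→1
  1='e' goto a→2
  2='ea' goto e→3
  3='eae' goto a→4
  4='eaea' goto e→5
  5='eaeae' goto ·  ←P0
  6='a' goto a→7 e→10
  7='aa' goto c→8
  8='aac' goto d→9
  9='aacd' goto ·  ←P1
  10='ae' goto a→14 c→11
  11='aec' goto b→12
  12='aecb' goto c→13
  13='aecbc' goto ·  ←P2
  14='aea' goto e→15
  15='aeae' goto ·  ←P3

BFS fail/out derivation:
  fail(1) 'e': from fail(0)=0 chase 'e': 0 ⇒ 0;  out=∅∪out(0)=∅
  fail(6) 'a': from fail(0)=0 chase 'a': 0 ⇒ 0;  out=∅∪out(0)=∅
  fail(2) 'ea': from fail(1)=0 chase 'a': 0 ⇒ 6;  out=∅∪out(6)=∅
  fail(7) 'aa': from fail(6)=0 chase 'a': 0 ⇒ 6;  out=∅∪out(6)=∅
  fail(10) 'ae': from fail(6)=0 chase 'e': 0 ⇒ 1;  out=∅∪out(1)=∅
  fail(3) 'eae': from fail(2)=6 chase 'e': 6 ⇒ 10;  out=∅∪out(10)=∅
  fail(8) 'aac': from fail(7)=6 chase 'c': 6→0 ⇒ 0;  out=∅∪out(0)=∅
  fail(11) 'aec': from fail(10)=1 chase 'c': 1→0 ⇒ 0;  out=∅∪out(0)=∅
  fail(14) 'aea': from fail(10)=1 chase 'a': 1 ⇒ 2;  out=∅∪out(2)=∅
  fail(4) 'eaea': from fail(3)=10 chase 'a': 10 ⇒ 14;  out=∅∪out(14)=∅
  fail(9) 'aacd': from fail(8)=0 chase 'd': 0 ⇒ 0;  out={1}∪out(0)={1}
  fail(12) 'aecb': from fail(11)=0 chase 'b': 0 ⇒ 0;  out=∅∪out(0)=∅
  fail(15) 'aeae': from fail(14)=2 chase 'e': 2 ⇒ 3;  out={3}∪out(3)={3}
  fail(5) 'eaeae': from fail(4)=14 chase 'e': 14 ⇒ 15;  out={0}∪out(15)={0,3}
  fail(13) 'aecbc': from fail(12)=0 chase 'c': 0 ⇒ 0;  out={2}∪out(0)={2}

Scan:
pos 0 'a': at 6
pos 1 'e': at 10
pos 2 'b': at 0 (via fail)
pos 3 'a': at 6
pos 4 'a': at 7
pos 5 'c': at 8
pos 6 'd': at 9  ** P1@[3:6]
pos 7 'c': at 0 (via fail)
pos 8 'c': at 0
pos 9 'a': at 6
pos 10 'e': at 10
pos 11 'a': at 14
pos 12 'e': at 15  ** P3@[9:12]
pos 13 'e': at 1 (via fail)
pos 14 'a': at 2
pos 15 'e': at 3
pos 16 'a': at 4
pos 17 'e': at 5  ** P0@[13:17],P3@[14:17]
pos 18 'a': at 4 (via fail)
pos 19 'c': at 0 (via fail)
pos 20 'a': at 6
pos 21 'e': at 10
pos 22 'e': at 1 (via fail)
pos 23 'a': at 2
pos 24 'e': at 3
pos 25 'a': at 4
pos 26 'e': at 5  ** P0@[22:26],P3@[23:26]
pos 27 'a': at 4 (via fail)
pos 28 'e': at 5  ** P0@[24:28],P3@[25:28]
pos 29 'a': at 4 (via fail)
pos 30 'e': at 5  ** P0@[26:30],P3@[27:30]
pos 31 'e': at 1 (via fail)
pos 32 'e': at 1 (via fail)
pos 33 'a': at 2
pos 34 'e': at 3
pos 35 'a': at 4
pos 36 'e': at 5  ** P0@[32:36],P3@[33:36]
pos 37 'e': at 1 (via fail)
pos 38 'a': at 2
pos 39 'e': at 3
pos 40 'a': at 4
pos 41 'e': at 5  ** P0@[37:41],P3@[38:41]
pos 42 'd': at 0 (via fail)
pos 43 'e': at 1
pos 44 'd': at 0 (via fail)
pos 45 'c': at 0
pos 46 'd': at 0
pos 47 'e': at 1
pos 48 'a': at 2
pos 49 'e': at 3
pos 50 'a': at 4
pos 51 'e': at 5  ** P0@[47:51],P3@[48:51]
pos 52 'd': at 0 (via fail)
pos 53 'a': at 6
pos 54 'e': at 10
pos 55 'c': at 11
pos 56 'b': at 12
pos 57 'c': at 13  ** P2@[53:57]
pos 58 'd': at 0 (via fail)
pos 59 'e': at 1
pos 60 'a': at 2
pos 61 'e': at 3

Result: [[6,1],[12,3],[17,0],[17,3],[26,0],[26,3],[28,0],[28,3],[30,0],[30,3],[36,0],[36,3],[41,0],[41,3],[51,0],[51,3],[57,2]]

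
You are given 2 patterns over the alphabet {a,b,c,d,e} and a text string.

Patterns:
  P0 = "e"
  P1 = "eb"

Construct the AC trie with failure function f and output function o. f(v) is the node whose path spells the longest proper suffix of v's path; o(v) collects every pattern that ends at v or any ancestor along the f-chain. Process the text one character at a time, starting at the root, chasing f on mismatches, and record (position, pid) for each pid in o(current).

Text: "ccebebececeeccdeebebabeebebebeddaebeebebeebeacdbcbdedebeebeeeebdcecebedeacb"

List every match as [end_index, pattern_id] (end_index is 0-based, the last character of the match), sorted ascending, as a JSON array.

Construct AC machine:
Trie nodes:
  n0 'ε': e→1
  n1 'e': b→2  [P0 ends]
  n2 'eb': ·  [P1 ends]

Failure links (BFS by depth):
  fail(1) 'e': from fail(0)=0 chase 'e': 0 ⇒ 0;  out={0}∪out(0)={0}
  fail(2) 'eb': from fail(1)=0 chase 'b': 0 ⇒ 0;  out={1}∪out(0)={1}

Run:
[0] read 'c'  n0⇒n0
[1] read 'c'  n0⇒n0
[2] read 'e'  n0⇒n1  emit P0@[2:2]
[3] read 'b'  n1⇒n2  emit P1@[2:3]
[4] read 'e'  n2⇒n1 (via fail)  emit P0@[4:4]
[5] read 'b'  n1⇒n2  emit P1@[4:5]
[6] read 'e'  n2⇒n1 (via fail)  emit P0@[6:6]
[7] read 'c'  n1⇒n0 (via fail)
[8] read 'e'  n0⇒n1  emit P0@[8:8]
[9] read 'c'  n1⇒n0 (via fail)
[10] read 'e'  n0⇒n1  emit P0@[10:10]
[11] read 'e'  n1⇒n1 (via fail)  emit P0@[11:11]
[12] read 'c'  n1⇒n0 (via fail)
[13] read 'c'  n0⇒n0
[14] read 'd'  n0⇒n0
[15] read 'e'  n0⇒n1  emit P0@[15:15]
[16] read 'e'  n1⇒n1 (via fail)  emit P0@[16:16]
[17] read 'b'  n1⇒n2  emit P1@[16:17]
[18] read 'e'  n2⇒n1 (via fail)  emit P0@[18:18]
[19] read 'b'  n1⇒n2  emit P1@[18:19]
[20] read 'a'  n2⇒n0 (via fail)
[21] read 'b'  n0⇒n0
[22] read 'e'  n0⇒n1  emit P0@[22:22]
[23] read 'e'  n1⇒n1 (via fail)  emit P0@[23:23]
[24] read 'b'  n1⇒n2  emit P1@[23:24]
[25] read 'e'  n2⇒n1 (via fail)  emit P0@[25:25]
[26] read 'b'  n1⇒n2  emit P1@[25:26]
[27] read 'e'  n2⇒n1 (via fail)  emit P0@[27:27]
[28] read 'b'  n1⇒n2  emit P1@[27:28]
[29] read 'e'  n2⇒n1 (via fail)  emit P0@[29:29]
[30] read 'd'  n1⇒n0 (via fail)
[31] read 'd'  n0⇒n0
[32] read 'a'  n0⇒n0
[33] read 'e'  n0⇒n1  emit P0@[33:33]
[34] read 'b'  n1⇒n2  emit P1@[33:34]
[35] read 'e'  n2⇒n1 (via fail)  emit P0@[35:35]
[36] read 'e'  n1⇒n1 (via fail)  emit P0@[36:36]
[37] read 'b'  n1⇒n2  emit P1@[36:37]
[38] read 'e'  n2⇒n1 (via fail)  emit P0@[38:38]
[39] read 'b'  n1⇒n2  emit P1@[38:39]
[40] read 'e'  n2⇒n1 (via fail)  emit P0@[40:40]
[41] read 'e'  n1⇒n1 (via fail)  emit P0@[41:41]
[42] read 'b'  n1⇒n2  emit P1@[41:42]
[43] read 'e'  n2⇒n1 (via fail)  emit P0@[43:43]
[44] read 'a'  n1⇒n0 (via fail)
[45] read 'c'  n0⇒n0
[46] read 'd'  n0⇒n0
[47] read 'b'  n0⇒n0
[48] read 'c'  n0⇒n0
[49] read 'b'  n0⇒n0
[50] read 'd'  n0⇒n0
[51] read 'e'  n0⇒n1  emit P0@[51:51]
[52] read 'd'  n1⇒n0 (via fail)
[53] read 'e'  n0⇒n1  emit P0@[53:53]
[54] read 'b'  n1⇒n2  emit P1@[53:54]
[55] read 'e'  n2⇒n1 (via fail)  emit P0@[55:55]
[56] read 'e'  n1⇒n1 (via fail)  emit P0@[56:56]
[57] read 'b'  n1⇒n2  emit P1@[56:57]
[58] read 'e'  n2⇒n1 (via fail)  emit P0@[58:58]
[59] read 'e'  n1⇒n1 (via fail)  emit P0@[59:59]
[60] read 'e'  n1⇒n1 (via fail)  emit P0@[60:60]
[61] read 'e'  n1⇒n1 (via fail)  emit P0@[61:61]
[62] read 'b'  n1⇒n2  emit P1@[61:62]
[63] read 'd'  n2⇒n0 (via fail)
[64] read 'c'  n0⇒n0
[65] read 'e'  n0⇒n1  emit P0@[65:65]
[66] read 'c'  n1⇒n0 (via fail)
[67] read 'e'  n0⇒n1  emit P0@[67:67]
[68] read 'b'  n1⇒n2  emit P1@[67:68]
[69] read 'e'  n2⇒n1 (via fail)  emit P0@[69:69]
[70] read 'd'  n1⇒n0 (via fail)
[71] read 'e'  n0⇒n1  emit P0@[71:71]
[72] read 'a'  n1⇒n0 (via fail)
[73] read 'c'  n0⇒n0
[74] read 'b'  n0⇒n0

Matches: [[2,0],[3,1],[4,0],[5,1],[6,0],[8,0],[10,0],[11,0],[15,0],[16,0],[17,1],[18,0],[19,1],[22,0],[23,0],[24,1],[25,0],[26,1],[27,0],[28,1],[29,0],[33,0],[34,1],[35,0],[36,0],[37,1],[38,0],[39,1],[40,0],[41,0],[42,1],[43,0],[51,0],[53,0],[54,1],[55,0],[56,0],[57,1],[58,0],[59,0],[60,0],[61,0],[62,1],[65,0],[67,0],[68,1],[69,0],[71,0]]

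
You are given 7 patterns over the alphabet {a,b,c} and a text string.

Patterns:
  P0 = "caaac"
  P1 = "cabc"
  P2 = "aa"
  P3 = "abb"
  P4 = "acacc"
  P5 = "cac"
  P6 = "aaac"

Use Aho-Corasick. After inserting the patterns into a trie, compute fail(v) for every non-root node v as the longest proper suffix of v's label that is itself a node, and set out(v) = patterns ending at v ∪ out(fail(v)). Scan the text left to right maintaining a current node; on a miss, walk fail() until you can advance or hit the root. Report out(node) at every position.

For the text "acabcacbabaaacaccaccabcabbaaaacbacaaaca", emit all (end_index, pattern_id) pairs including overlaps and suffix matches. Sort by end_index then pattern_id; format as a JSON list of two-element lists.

Build automaton:
Trie nodes:
  0='ε' goto a→8 c→1
  1='c' goto a→2
  2='ca' goto a→3 b→6 c→16
  3='caa' goto a→4
  4='caaa' goto c→5
  5='caaac' goto ·  [P0 ends]
  6='cab' goto c→7
  7='cabc' goto ·  [P1 ends]
  8='a' goto a→9 b→10 c→12
  9='aa' goto a→17  [P2 ends]
  10='ab' goto b→11
  11='abb' goto ·  [P3 ends]
  12='ac' goto a→13
  13='aca' goto c→14
  14='acac' goto c→15
  15='acacc' goto ·  [P4 ends]
  16='cac' goto ·  [P5 ends]
  17='aaa' goto c→18
  18='aaac' goto ·  [P6 ends]

BFS fail/out derivation:
  fail(1) 'c': from fail(0)=0 chase 'c': 0 ⇒ 0;  out=∅∪out(0)=∅
  fail(8) 'a': from fail(0)=0 chase 'a': 0 ⇒ 0;  out=∅∪out(0)=∅
  fail(2) 'ca': from fail(1)=0 chase 'a': 0 ⇒ 8;  out=∅∪out(8)=∅
  fail(9) 'aa': from fail(8)=0 chase 'a': 0 ⇒ 8;  out={2}∪out(8)={2}
  fail(10) 'ab': from fail(8)=0 chase 'b': 0 ⇒ 0;  out=∅∪out(0)=∅
  fail(12) 'ac': from fail(8)=0 chase 'c': 0 ⇒ 1;  out=∅∪out(1)=∅
  fail(3) 'caa': from fail(2)=8 chase 'a': 8 ⇒ 9;  out=∅∪out(9)={2}
  fail(6) 'cab': from fail(2)=8 chase 'b': 8 ⇒ 10;  out=∅∪out(10)=∅
  fail(11) 'abb': from fail(10)=0 chase 'b': 0 ⇒ 0;  out={3}∪out(0)={3}
  fail(13) 'aca': from fail(12)=1 chase 'a': 1 ⇒ 2;  out=∅∪out(2)=∅
  fail(16) 'cac': from fail(2)=8 chase 'c': 8 ⇒ 12;  out={5}∪out(12)={5}
  fail(17) 'aaa': from fail(9)=8 chase 'a': 8 ⇒ 9;  out=∅∪out(9)={2}
  fail(4) 'caaa': from fail(3)=9 chase 'a': 9 ⇒ 17;  out=∅∪out(17)={2}
  fail(7) 'cabc': from fail(6)=10 chase 'c': 10→0 ⇒ 1;  out={1}∪out(1)={1}
  fail(14) 'acac': from fail(13)=2 chase 'c': 2 ⇒ 16;  out=∅∪out(16)={5}
  fail(18) 'aaac': from fail(17)=9 chase 'c': 9→8 ⇒ 12;  out={6}∪out(12)={6}
  fail(5) 'caaac': from fail(4)=17 chase 'c': 17 ⇒ 18;  out={0}∪out(18)={0,6}
  fail(15) 'acacc': from fail(14)=16 chase 'c': 16→12→1→0 ⇒ 1;  out={4}∪out(1)={4}

Text stream:
[0] read 'a'  n0⇒n8
[1] read 'c'  n8⇒n12
[2] read 'a'  n12⇒n13
[3] read 'b'  n13⇒n6 (fail-walked)
[4] read 'c'  n6⇒n7  ** P1@[1:4]
[5] read 'a'  n7⇒n2 (fail-walked)
[6] read 'c'  n2⇒n16  ** P5@[4:6]
[7] read 'b'  n16⇒n0 (fail-walked)
[8] read 'a'  n0⇒n8
[9] read 'b'  n8⇒n10
[10] read 'a'  n10⇒n8 (fail-walked)
[11] read 'a'  n8⇒n9  ** P2@[10:11]
[12] read 'a'  n9⇒n17  ** P2@[11:12]
[13] read 'c'  n17⇒n18  ** P6@[10:13]
[14] read 'a'  n18⇒n13 (fail-walked)
[15] read 'c'  n13⇒n14  ** P5@[13:15]
[16] read 'c'  n14⇒n15  ** P4@[12:16]
[17] read 'a'  n15⇒n2 (fail-walked)
[18] read 'c'  n2⇒n16  ** P5@[16:18]
[19] read 'c'  n16⇒n1 (fail-walked)
[20] read 'a'  n1⇒n2
[21] read 'b'  n2⇒n6
[22] read 'c'  n6⇒n7  ** P1@[19:22]
[23] read 'a'  n7⇒n2 (fail-walked)
[24] read 'b'  n2⇒n6
[25] read 'b'  n6⇒n11 (fail-walked)  ** P3@[23:25]
[26] read 'a'  n11⇒n8 (fail-walked)
[27] read 'a'  n8⇒n9  ** P2@[26:27]
[28] read 'a'  n9⇒n17  ** P2@[27:28]
[29] read 'a'  n17⇒n17 (fail-walked)  ** P2@[28:29]
[30] read 'c'  n17⇒n18  ** P6@[27:30]
[31] read 'b'  n18⇒n0 (fail-walked)
[32] read 'a'  n0⇒n8
[33] read 'c'  n8⇒n12
[34] read 'a'  n12⇒n13
[35] read 'a'  n13⇒n3 (fail-walked)  ** P2@[34:35]
[36] read 'a'  n3⇒n4  ** P2@[35:36]
[37] read 'c'  n4⇒n5  ** P0@[33:37],P6@[34:37]
[38] read 'a'  n5⇒n13 (fail-walked)

Matches: [[4,1],[6,5],[11,2],[12,2],[13,6],[15,5],[16,4],[18,5],[22,1],[25,3],[27,2],[28,2],[29,2],[30,6],[35,2],[36,2],[37,0],[37,6]]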